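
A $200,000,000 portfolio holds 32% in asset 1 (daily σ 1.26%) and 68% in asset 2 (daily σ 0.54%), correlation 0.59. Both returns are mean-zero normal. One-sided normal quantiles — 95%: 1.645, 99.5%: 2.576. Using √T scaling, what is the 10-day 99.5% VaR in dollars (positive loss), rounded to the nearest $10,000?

σ_p = √(0.32²·1.26² + 0.68²·0.54² + 2·0.59·0.32·0.68·1.26·0.54) = 0.687%.
σ_{10d} = 0.687% × √10 = 2.172%.
VaR = 2.576 × 2.172% = 5.595%; on $200,000,000 that is $11,190,000.

$11,190,000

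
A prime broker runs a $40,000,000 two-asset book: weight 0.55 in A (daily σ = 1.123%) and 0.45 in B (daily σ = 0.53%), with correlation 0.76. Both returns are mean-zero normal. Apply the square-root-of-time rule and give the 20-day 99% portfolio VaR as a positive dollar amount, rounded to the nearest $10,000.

$3,390,000

σ_p = √(0.55²·1.123² + 0.45²·0.53² + 2·0.76·0.55·0.45·1.123·0.53) = 0.814%.
σ_{20d} = 0.814% × √20 = 3.640%.
z(99%) = 2.326.
VaR = 2.326 × 3.640% = 8.467%; on $40,000,000 that is $3,386,800.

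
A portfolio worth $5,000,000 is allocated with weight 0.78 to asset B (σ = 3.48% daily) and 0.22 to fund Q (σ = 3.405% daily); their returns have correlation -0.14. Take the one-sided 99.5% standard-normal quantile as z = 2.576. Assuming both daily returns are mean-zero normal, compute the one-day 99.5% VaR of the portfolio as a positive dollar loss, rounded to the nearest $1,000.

$349,000

σ_p² = 0.78²·3.48² + 0.22²·3.405² + 2·-0.14·0.78·0.22·3.48·3.405 = 7.3598 (%²).
σ_p = √7.3598 = 2.713%.
VaR = 2.576 × 2.713% = 6.989%; on $5,000,000 that is $349,450.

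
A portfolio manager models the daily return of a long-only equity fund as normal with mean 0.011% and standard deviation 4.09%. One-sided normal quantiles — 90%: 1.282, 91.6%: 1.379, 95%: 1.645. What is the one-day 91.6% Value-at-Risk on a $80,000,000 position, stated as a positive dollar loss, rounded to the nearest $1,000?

$4,503,000

VaR = −μ + z·σ = −(0.011%) + 1.379 × 4.09% = 5.629%.
On $80,000,000: 0.05629 × $80,000,000 = $4,503,200.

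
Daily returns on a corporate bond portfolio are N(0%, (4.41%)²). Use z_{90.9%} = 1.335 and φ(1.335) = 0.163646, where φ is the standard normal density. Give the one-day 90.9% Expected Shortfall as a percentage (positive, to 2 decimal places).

Tail multiplier: φ(z)/(1−α) = 0.163646 / 0.091 = 1.798.
ES = 4.41% × 1.798 = 7.929%.

7.93%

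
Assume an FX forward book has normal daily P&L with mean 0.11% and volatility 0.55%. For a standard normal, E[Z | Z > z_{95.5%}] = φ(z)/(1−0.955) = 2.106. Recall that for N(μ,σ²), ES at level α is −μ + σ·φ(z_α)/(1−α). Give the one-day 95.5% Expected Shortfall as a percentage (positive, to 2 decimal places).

1.05%

ES = −(0.11%) + 0.55% × 2.106 = 1.048%.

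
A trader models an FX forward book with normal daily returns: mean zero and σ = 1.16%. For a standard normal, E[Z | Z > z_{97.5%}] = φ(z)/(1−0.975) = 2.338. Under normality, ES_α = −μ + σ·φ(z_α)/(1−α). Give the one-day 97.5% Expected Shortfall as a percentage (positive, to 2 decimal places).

ES = 1.16% × 2.338 = 2.712%.

2.71%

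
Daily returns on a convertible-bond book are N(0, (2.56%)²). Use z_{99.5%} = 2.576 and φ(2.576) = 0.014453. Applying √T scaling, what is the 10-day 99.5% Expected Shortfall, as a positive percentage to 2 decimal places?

23.40%

σ_{10d} = 2.56% × √10 = 8.095%.
ES multiplier = φ(z)/(1−α) = 0.014453/0.005 = 2.891.
ES = 8.095% × 2.891 = 23.403%.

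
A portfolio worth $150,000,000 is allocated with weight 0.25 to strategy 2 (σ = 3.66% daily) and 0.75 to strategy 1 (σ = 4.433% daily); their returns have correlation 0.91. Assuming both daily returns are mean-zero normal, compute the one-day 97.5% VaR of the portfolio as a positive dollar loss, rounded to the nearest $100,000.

σ_p² = 0.25²·3.66² + 0.75²·4.433² + 2·0.91·0.25·0.75·3.66·4.433 = 17.4279 (%²).
σ_p = √17.4279 = 4.175%.
At 97.5%, z = 1.960.
VaR = 1.960 × 4.175% = 8.183%; on $150,000,000 that is $12,274,500.

$12,300,000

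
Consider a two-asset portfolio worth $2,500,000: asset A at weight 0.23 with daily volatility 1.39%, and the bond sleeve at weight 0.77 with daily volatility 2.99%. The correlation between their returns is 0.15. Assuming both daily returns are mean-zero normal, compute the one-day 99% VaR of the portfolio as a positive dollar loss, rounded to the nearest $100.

$137,900

σ_p² = 0.23²·1.39² + 0.77²·2.99² + 2·0.15·0.23·0.77·1.39·2.99 = 5.6236 (%²).
σ_p = √5.6236 = 2.371%.
At 99%, z = 2.326.
VaR = 2.326 × 2.371% = 5.515%; on $2,500,000 that is $137,875.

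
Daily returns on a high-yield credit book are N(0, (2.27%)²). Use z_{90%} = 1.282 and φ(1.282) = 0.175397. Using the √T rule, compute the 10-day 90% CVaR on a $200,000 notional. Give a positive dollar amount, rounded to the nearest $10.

$25,180

σ_{10d} = 2.27% × √10 = 7.178%.
ES multiplier = φ(z)/(1−α) = 0.175397/0.1 = 1.754.
ES = 7.178% × 1.754 = 12.590%; on $200,000: $25,180.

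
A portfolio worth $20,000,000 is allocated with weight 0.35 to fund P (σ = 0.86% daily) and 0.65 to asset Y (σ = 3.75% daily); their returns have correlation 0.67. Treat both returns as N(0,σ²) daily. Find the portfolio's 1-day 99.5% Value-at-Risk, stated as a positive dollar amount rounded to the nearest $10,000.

$1,360,000

σ_p² = 0.35²·0.86² + 0.65²·3.75² + 2·0.67·0.35·0.65·0.86·3.75 = 7.0151 (%²).
σ_p = √7.0151 = 2.649%.
At 99.5%, z = 2.576.
VaR = 2.576 × 2.649% = 6.824%; on $20,000,000 that is $1,364,800.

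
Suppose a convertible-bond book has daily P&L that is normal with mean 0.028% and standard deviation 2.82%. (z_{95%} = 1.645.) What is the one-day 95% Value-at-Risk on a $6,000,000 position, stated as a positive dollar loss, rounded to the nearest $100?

$276,700

VaR = −μ + z·σ = −(0.028%) + 1.645 × 2.82% = 4.611%.
On $6,000,000: 0.04611 × $6,000,000 = $276,660.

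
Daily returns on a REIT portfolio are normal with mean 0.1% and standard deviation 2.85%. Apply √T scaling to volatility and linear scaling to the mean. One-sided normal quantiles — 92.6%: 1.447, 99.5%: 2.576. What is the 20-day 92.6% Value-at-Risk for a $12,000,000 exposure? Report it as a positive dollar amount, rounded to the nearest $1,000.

σ_{20d} = 2.85% × √20 = 12.746%; μ_{20d} = 20 × 0.1% = 2.000%.
VaR = −(2.000%) + 1.447 × 12.746% = 16.443%.
On $12,000,000: 0.16443 × $12,000,000 = $1,973,160.

$1,973,000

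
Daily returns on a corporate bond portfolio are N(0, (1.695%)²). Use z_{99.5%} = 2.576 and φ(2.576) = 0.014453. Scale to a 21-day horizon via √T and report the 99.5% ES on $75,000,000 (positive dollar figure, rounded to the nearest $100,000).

$16,800,000

σ_{21d} = 1.695% × √21 = 7.767%.
ES multiplier = φ(z)/(1−α) = 0.014453/0.005 = 2.891.
ES = 7.767% × 2.891 = 22.454%; on $75,000,000: $16,840,500.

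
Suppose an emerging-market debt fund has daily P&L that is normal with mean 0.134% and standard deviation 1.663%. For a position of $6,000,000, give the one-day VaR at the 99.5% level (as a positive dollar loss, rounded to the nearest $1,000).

At 99.5% one-sided, z = 2.576.
VaR = −μ + z·σ = −(0.134%) + 2.576 × 1.663% = 4.150%.
On $6,000,000: 0.04150 × $6,000,000 = $249,000.

$249,000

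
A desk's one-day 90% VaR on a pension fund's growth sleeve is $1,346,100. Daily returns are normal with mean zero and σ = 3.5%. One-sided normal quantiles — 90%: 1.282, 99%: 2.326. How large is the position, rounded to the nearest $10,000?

VaR as a fraction of value: z·σ = 1.282 × 3.5% = 4.487%.
Position = $1,346,100 / 0.04487 = $30,000,000.

$30,000,000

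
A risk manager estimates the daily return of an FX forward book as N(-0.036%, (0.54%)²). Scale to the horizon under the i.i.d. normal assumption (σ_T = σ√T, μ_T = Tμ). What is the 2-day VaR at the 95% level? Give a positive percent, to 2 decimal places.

1.33%

At 95%, z = 1.645.
σ_{2d} = 0.54% × √2 = 0.764%; μ_{2d} = 2 × -0.036% = -0.072%.
VaR = −(-0.072%) + 1.645 × 0.764% = 1.329%.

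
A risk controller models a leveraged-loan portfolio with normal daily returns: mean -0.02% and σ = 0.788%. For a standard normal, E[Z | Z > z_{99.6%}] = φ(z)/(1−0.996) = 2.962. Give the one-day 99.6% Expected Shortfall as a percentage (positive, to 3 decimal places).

ES = −(-0.02%) + 0.788% × 2.962 = 2.354%.

2.354%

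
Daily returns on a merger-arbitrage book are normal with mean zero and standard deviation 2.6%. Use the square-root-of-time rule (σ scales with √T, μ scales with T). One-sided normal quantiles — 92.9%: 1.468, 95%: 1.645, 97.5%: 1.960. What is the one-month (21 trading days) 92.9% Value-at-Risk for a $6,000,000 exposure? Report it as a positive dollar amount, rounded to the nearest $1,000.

σ_{21d} = 2.6% × √21 = 11.915%.
VaR = 1.468 × 11.915% = 17.491%.
On $6,000,000: 0.17491 × $6,000,000 = $1,049,460.

$1,049,000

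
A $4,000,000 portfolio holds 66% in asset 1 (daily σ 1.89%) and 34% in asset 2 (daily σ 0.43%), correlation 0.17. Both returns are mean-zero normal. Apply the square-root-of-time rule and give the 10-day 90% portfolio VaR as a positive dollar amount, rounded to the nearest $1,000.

σ_p = √(0.66²·1.89² + 0.34²·0.43² + 2·0.17·0.66·0.34·1.89·0.43) = 1.280%.
σ_{10d} = 1.280% × √10 = 4.048%.
z(90%) = 1.282.
VaR = 1.282 × 4.048% = 5.190%; on $4,000,000 that is $207,600.

$208,000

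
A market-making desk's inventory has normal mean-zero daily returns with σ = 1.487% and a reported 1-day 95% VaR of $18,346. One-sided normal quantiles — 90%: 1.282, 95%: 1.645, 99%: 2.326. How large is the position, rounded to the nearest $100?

$750,000

VaR as a fraction of value: z·σ = 1.645 × 1.487% = 2.44611%.
Position = $18,346 / 0.0244612 = $750,006.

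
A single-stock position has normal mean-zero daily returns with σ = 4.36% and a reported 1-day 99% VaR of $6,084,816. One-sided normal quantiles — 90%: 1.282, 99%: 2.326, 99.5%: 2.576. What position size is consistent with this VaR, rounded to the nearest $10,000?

VaR as a fraction of value: z·σ = 2.326 × 4.36% = 10.1414%.
Position = $6,084,816 / 0.101414 = $60,000,000.

$60,000,000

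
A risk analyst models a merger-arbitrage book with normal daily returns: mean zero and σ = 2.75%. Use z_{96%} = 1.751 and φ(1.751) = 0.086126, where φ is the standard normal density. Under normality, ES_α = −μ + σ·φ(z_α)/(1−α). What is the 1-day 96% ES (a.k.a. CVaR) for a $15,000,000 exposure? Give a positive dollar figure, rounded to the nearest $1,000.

$888,000

Tail multiplier: φ(z)/(1−α) = 0.086126 / 0.04 = 2.153.
ES = 2.75% × 2.153 = 5.921%.
On $15,000,000: 0.05921 × $15,000,000 = $888,150.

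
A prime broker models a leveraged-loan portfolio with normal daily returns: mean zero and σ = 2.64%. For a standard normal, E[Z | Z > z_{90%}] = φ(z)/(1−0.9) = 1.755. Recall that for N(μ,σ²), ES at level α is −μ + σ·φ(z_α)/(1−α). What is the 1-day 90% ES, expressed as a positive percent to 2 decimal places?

ES = 2.64% × 1.755 = 4.633%.

4.63%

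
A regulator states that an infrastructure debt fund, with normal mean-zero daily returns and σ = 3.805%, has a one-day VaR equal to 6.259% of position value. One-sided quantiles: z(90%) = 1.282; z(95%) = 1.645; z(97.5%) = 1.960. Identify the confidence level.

95%

Implied z = VaR/σ = 6.259 / 3.805 = 1.645.
This matches z(95%) = 1.645.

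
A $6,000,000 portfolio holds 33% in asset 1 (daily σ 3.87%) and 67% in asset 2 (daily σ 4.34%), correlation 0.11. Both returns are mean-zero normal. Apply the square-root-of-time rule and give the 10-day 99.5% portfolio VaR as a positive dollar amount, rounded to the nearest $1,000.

$1,614,000

σ_p = √(0.33²·3.87² + 0.67²·4.34² + 2·0.11·0.33·0.67·3.87·4.34) = 3.302%.
σ_{10d} = 3.302% × √10 = 10.442%.
z(99.5%) = 2.576.
VaR = 2.576 × 10.442% = 26.899%; on $6,000,000 that is $1,613,940.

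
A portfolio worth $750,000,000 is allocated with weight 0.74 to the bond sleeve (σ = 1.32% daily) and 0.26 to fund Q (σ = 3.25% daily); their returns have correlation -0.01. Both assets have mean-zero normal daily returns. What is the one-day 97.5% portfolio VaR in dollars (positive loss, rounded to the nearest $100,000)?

$18,900,000

σ_p² = 0.74²·1.32² + 0.26²·3.25² + 2·-0.01·0.74·0.26·1.32·3.25 = 1.6517 (%²).
σ_p = √1.6517 = 1.285%.
At 97.5%, z = 1.960.
VaR = 1.960 × 1.285% = 2.519%; on $750,000,000 that is $18,892,500.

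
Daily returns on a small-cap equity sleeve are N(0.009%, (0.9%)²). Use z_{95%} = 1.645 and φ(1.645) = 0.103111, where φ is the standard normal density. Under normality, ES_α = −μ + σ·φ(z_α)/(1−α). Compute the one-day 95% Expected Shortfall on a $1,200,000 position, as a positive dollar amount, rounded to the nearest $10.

$22,160

Tail multiplier: φ(z)/(1−α) = 0.103111 / 0.05 = 2.062.
ES = −(0.009%) + 0.9% × 2.062 = 1.847%.
On $1,200,000: 0.01847 × $1,200,000 = $22,164.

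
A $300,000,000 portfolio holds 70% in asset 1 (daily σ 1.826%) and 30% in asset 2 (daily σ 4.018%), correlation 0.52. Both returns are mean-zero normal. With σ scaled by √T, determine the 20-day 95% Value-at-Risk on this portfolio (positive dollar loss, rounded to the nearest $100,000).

σ_p = √(0.7²·1.826² + 0.3²·4.018² + 2·0.52·0.7·0.3·1.826·4.018) = 2.165%.
σ_{20d} = 2.165% × √20 = 9.682%.
z(95%) = 1.645.
VaR = 1.645 × 9.682% = 15.927%; on $300,000,000 that is $47,781,000.

$47,800,000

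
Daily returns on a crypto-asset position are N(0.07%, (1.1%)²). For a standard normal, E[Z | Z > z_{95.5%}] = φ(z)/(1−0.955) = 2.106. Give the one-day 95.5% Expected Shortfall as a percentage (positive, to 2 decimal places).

ES = −(0.07%) + 1.1% × 2.106 = 2.247%.

2.25%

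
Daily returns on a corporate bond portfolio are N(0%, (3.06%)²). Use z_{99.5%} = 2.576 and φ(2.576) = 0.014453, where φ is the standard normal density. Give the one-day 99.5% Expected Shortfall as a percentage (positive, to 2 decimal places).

8.85%

Tail multiplier: φ(z)/(1−α) = 0.014453 / 0.005 = 2.891.
ES = 3.06% × 2.891 = 8.846%.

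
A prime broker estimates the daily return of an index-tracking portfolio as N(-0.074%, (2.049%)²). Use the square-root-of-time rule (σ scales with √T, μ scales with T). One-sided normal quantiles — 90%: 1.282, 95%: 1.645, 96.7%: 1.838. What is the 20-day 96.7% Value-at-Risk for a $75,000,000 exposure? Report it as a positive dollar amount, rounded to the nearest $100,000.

σ_{20d} = 2.049% × √20 = 9.163%; μ_{20d} = 20 × -0.074% = -1.480%.
VaR = −(-1.480%) + 1.838 × 9.163% = 18.322%.
On $75,000,000: 0.18322 × $75,000,000 = $13,741,500.

$13,700,000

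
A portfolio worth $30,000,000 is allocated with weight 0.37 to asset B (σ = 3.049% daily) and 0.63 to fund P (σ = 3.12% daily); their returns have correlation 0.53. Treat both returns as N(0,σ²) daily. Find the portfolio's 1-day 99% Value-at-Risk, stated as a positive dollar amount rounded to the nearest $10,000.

$1,910,000

σ_p² = 0.37²·3.049² + 0.63²·3.12² + 2·0.53·0.37·0.63·3.049·3.12 = 7.4868 (%²).
σ_p = √7.4868 = 2.736%.
At 99%, z = 2.326.
VaR = 2.326 × 2.736% = 6.364%; on $30,000,000 that is $1,909,200.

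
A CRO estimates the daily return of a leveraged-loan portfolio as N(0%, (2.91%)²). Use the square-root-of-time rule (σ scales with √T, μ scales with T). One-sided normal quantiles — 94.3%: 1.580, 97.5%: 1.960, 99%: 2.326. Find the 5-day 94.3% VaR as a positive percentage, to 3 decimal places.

σ_{5d} = 2.91% × √5 = 6.507%.
VaR = 1.580 × 6.507% = 10.281%.

10.281%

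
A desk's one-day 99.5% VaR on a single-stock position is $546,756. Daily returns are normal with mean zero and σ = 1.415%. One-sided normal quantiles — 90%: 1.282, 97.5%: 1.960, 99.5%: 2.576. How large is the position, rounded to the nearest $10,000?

VaR as a fraction of value: z·σ = 2.576 × 1.415% = 3.64504%.
Position = $546,756 / 0.0364504 = $15,000,000.

$15,000,000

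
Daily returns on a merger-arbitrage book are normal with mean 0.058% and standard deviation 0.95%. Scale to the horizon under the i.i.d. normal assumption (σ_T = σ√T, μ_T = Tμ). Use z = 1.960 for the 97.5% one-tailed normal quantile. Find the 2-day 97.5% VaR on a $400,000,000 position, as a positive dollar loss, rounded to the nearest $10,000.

σ_{2d} = 0.95% × √2 = 1.344%; μ_{2d} = 2 × 0.058% = 0.116%.
VaR = −(0.116%) + 1.960 × 1.344% = 2.518%.
On $400,000,000: 0.02518 × $400,000,000 = $10,072,000.

$10,070,000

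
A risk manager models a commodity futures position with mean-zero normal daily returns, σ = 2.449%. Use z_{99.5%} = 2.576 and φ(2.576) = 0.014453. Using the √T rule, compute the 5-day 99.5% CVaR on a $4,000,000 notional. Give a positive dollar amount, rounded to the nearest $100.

σ_{5d} = 2.449% × √5 = 5.476%.
ES multiplier = φ(z)/(1−α) = 0.014453/0.005 = 2.891.
ES = 5.476% × 2.891 = 15.831%; on $4,000,000: $633,240.

$633,200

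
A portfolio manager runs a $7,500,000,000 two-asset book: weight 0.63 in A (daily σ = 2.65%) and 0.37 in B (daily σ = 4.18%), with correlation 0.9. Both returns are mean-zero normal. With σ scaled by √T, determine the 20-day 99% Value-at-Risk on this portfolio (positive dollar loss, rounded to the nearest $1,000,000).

σ_p = √(0.63²·2.65² + 0.37²·4.18² + 2·0.9·0.63·0.37·2.65·4.18) = 3.135%.
σ_{20d} = 3.135% × √20 = 14.020%.
z(99%) = 2.326.
VaR = 2.326 × 14.020% = 32.611%; on $7,500,000,000 that is $2,445,825,000.

$2,446,000,000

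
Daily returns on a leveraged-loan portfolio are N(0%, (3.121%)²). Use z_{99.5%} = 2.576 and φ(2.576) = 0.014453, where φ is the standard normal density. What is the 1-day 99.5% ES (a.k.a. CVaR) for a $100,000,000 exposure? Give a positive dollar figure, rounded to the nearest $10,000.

Tail multiplier: φ(z)/(1−α) = 0.014453 / 0.005 = 2.891.
ES = 3.121% × 2.891 = 9.023%.
On $100,000,000: 0.09023 × $100,000,000 = $9,023,000.

$9,020,000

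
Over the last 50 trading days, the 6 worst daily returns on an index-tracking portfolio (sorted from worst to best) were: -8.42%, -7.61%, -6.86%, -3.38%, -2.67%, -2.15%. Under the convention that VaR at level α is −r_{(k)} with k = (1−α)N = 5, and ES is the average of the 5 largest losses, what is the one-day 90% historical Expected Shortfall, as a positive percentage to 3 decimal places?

The 5 worst returns sum to -28.94%.
ES = −(-28.94%) / 5 = 5.788%.

5.788%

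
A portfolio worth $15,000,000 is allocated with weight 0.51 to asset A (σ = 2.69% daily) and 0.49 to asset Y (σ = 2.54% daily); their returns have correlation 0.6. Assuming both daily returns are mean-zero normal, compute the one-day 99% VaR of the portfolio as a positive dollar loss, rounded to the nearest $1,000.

σ_p² = 0.51²·2.69² + 0.49²·2.54² + 2·0.6·0.51·0.49·2.69·2.54 = 5.4801 (%²).
σ_p = √5.4801 = 2.341%.
At 99%, z = 2.326.
VaR = 2.326 × 2.341% = 5.445%; on $15,000,000 that is $816,750.

$817,000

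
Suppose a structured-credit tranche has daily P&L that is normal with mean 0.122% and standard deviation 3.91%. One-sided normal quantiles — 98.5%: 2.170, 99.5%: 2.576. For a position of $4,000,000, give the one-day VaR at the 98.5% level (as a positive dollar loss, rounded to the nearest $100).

VaR = −μ + z·σ = −(0.122%) + 2.170 × 3.91% = 8.363%.
On $4,000,000: 0.08363 × $4,000,000 = $334,520.

$334,500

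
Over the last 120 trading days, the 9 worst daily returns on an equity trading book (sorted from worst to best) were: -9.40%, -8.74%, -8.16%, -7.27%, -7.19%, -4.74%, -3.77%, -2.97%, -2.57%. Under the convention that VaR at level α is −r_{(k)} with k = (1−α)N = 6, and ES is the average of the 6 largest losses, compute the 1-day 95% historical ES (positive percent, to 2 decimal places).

The 6 worst returns sum to -45.50%.
ES = −(-45.50%) / 6 = 7.5833…% ≈ 7.58%.

7.58%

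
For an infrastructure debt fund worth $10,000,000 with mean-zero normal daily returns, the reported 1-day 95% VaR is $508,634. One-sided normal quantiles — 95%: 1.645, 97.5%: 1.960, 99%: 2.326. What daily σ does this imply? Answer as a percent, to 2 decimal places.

3.09%

VaR as a fraction: $508,634 / $10,000,000 = 5.086%.
σ = VaR / z = 5.086% / 1.645 = 3.092%.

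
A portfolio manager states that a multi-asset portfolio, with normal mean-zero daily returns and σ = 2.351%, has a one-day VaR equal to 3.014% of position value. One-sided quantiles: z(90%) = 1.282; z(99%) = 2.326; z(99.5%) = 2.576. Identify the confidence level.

90%

Implied z = VaR/σ = 3.014 / 2.351 = 1.282.
This matches z(90%) = 1.282.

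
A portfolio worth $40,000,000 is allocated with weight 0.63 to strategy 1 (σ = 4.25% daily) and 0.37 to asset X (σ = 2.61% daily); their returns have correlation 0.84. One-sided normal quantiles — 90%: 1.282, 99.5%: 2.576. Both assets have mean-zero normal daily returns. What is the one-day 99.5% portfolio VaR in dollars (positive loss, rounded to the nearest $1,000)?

σ_p² = 0.63²·4.25² + 0.37²·2.61² + 2·0.84·0.63·0.37·4.25·2.61 = 12.4455 (%²).
σ_p = √12.4455 = 3.528%.
VaR = 2.576 × 3.528% = 9.088%; on $40,000,000 that is $3,635,200.

$3,635,000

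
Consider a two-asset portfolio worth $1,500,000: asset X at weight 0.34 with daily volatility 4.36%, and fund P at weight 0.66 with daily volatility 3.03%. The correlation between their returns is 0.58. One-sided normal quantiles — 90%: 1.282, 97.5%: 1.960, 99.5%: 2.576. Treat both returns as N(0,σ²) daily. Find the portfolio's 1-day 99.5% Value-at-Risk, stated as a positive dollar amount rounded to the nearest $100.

σ_p² = 0.34²·4.36² + 0.66²·3.03² + 2·0.58·0.34·0.66·4.36·3.03 = 9.6355 (%²).
σ_p = √9.6355 = 3.104%.
VaR = 2.576 × 3.104% = 7.996%; on $1,500,000 that is $119,940.

$119,900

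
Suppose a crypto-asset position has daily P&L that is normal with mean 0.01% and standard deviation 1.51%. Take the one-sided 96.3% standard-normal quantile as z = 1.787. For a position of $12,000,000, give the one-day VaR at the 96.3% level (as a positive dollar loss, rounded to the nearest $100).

$322,600

VaR = −μ + z·σ = −(0.01%) + 1.787 × 1.51% = 2.688%.
On $12,000,000: 0.02688 × $12,000,000 = $322,560.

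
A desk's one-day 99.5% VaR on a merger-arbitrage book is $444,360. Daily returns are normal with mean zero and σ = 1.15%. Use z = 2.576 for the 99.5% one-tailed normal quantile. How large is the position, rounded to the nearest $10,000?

VaR as a fraction of value: z·σ = 2.576 × 1.15% = 2.9624%.
Position = $444,360 / 0.029624 = $15,000,000.

$15,000,000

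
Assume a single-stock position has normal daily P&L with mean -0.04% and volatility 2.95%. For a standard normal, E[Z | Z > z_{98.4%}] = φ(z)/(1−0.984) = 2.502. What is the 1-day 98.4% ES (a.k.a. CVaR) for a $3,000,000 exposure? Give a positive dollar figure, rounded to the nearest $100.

$222,600

ES = −(-0.04%) + 2.95% × 2.502 = 7.421%.
On $3,000,000: 0.07421 × $3,000,000 = $222,630.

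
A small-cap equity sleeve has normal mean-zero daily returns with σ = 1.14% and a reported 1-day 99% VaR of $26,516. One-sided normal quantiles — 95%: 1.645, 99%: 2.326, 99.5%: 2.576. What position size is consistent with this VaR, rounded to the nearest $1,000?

VaR as a fraction of value: z·σ = 2.326 × 1.14% = 2.65164%.
Position = $26,516 / 0.0265164 = $999,985.

$1,000,000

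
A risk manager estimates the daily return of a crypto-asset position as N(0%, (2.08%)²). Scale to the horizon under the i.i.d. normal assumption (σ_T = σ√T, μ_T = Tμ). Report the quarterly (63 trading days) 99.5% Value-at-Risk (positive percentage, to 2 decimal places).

42.53%

At 99.5%, z = 2.576.
σ_{63d} = 2.08% × √63 = 16.509%.
VaR = 2.576 × 16.509% = 42.527%.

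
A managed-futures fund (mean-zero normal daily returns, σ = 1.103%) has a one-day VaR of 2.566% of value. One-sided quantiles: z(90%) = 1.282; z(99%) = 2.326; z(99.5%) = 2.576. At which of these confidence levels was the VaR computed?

Implied z = VaR/σ = 2.566 / 1.103 = 2.326.
This matches z(99%) = 2.326.

99%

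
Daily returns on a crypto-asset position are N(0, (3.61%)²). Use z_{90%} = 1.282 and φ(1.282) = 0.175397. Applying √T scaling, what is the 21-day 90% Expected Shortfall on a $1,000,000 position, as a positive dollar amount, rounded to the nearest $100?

$290,200

σ_{21d} = 3.61% × √21 = 16.543%.
ES multiplier = φ(z)/(1−α) = 0.175397/0.1 = 1.754.
ES = 16.543% × 1.754 = 29.016%; on $1,000,000: $290,160.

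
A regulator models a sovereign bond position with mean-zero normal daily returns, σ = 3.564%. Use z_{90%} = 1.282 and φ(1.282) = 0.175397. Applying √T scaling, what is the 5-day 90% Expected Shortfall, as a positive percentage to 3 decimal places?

13.978%

σ_{5d} = 3.564% × √5 = 7.969%.
ES multiplier = φ(z)/(1−α) = 0.175397/0.1 = 1.754.
ES = 7.969% × 1.754 = 13.978%.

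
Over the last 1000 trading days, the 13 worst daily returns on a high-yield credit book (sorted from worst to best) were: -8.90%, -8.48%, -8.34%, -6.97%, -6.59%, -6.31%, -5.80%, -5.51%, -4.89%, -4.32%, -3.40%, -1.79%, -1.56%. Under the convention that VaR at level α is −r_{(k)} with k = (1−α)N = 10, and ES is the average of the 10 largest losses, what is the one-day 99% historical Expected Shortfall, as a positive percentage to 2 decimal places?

The 10 worst returns sum to -66.11%.
ES = −(-66.11%) / 10 = 6.611% ≈ 6.61%.

6.61%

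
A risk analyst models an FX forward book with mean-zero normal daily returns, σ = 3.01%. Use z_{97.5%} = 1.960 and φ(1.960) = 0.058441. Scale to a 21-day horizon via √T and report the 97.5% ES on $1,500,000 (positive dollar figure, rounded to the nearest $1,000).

σ_{21d} = 3.01% × √21 = 13.794%.
ES multiplier = φ(z)/(1−α) = 0.058441/0.025 = 2.338.
ES = 13.794% × 2.338 = 32.250%; on $1,500,000: $483,750.

$484,000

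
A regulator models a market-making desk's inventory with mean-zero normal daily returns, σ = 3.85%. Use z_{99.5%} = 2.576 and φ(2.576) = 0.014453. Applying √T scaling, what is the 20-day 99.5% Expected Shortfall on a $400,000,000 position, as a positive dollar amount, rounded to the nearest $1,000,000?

$199,000,000

σ_{20d} = 3.85% × √20 = 17.218%.
ES multiplier = φ(z)/(1−α) = 0.014453/0.005 = 2.891.
ES = 17.218% × 2.891 = 49.777%; on $400,000,000: $199,108,000.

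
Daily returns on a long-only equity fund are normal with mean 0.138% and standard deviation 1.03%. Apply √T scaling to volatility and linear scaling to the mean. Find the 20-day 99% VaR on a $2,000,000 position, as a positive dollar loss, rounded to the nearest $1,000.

At 99%, z = 2.326.
σ_{20d} = 1.03% × √20 = 4.606%; μ_{20d} = 20 × 0.138% = 2.760%.
VaR = −(2.760%) + 2.326 × 4.606% = 7.954%.
On $2,000,000: 0.07954 × $2,000,000 = $159,080.

$159,000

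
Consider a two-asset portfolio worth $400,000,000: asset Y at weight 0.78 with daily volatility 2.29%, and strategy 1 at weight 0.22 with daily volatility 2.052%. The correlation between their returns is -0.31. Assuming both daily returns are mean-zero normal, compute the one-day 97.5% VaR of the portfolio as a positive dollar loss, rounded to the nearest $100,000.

σ_p² = 0.78²·2.29² + 0.22²·2.052² + 2·-0.31·0.78·0.22·2.29·2.052 = 2.8944 (%²).
σ_p = √2.8944 = 1.701%.
At 97.5%, z = 1.960.
VaR = 1.960 × 1.701% = 3.334%; on $400,000,000 that is $13,336,000.

$13,300,000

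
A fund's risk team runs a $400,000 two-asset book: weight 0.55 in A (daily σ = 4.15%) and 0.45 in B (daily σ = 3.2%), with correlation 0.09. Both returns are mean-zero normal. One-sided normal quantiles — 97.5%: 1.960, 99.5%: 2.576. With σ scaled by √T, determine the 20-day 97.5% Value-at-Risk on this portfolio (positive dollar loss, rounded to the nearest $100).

σ_p = √(0.55²·4.15² + 0.45²·3.2² + 2·0.09·0.55·0.45·4.15·3.2) = 2.806%.
σ_{20d} = 2.806% × √20 = 12.549%.
VaR = 1.960 × 12.549% = 24.596%; on $400,000 that is $98,384.

$98,400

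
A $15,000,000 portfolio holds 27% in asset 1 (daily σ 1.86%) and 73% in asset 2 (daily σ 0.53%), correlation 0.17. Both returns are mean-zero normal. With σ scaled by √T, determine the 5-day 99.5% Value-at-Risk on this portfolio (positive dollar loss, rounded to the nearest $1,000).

$591,000

σ_p = √(0.27²·1.86² + 0.73²·0.53² + 2·0.17·0.27·0.73·1.86·0.53) = 0.684%.
σ_{5d} = 0.684% × √5 = 1.529%.
z(99.5%) = 2.576.
VaR = 2.576 × 1.529% = 3.939%; on $15,000,000 that is $590,850.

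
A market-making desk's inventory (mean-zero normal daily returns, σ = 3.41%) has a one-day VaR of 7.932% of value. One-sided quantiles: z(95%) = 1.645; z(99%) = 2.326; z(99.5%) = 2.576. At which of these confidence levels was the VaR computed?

Implied z = VaR/σ = 7.932 / 3.41 = 2.326.
This matches z(99%) = 2.326.

99%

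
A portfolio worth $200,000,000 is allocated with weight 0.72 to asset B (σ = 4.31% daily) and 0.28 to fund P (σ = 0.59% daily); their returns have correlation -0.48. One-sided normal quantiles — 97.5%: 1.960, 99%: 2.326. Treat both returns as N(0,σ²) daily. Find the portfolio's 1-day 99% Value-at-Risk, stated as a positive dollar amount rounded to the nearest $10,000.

$14,080,000

σ_p² = 0.72²·4.31² + 0.28²·0.59² + 2·-0.48·0.72·0.28·4.31·0.59 = 9.1650 (%²).
σ_p = √9.1650 = 3.027%.
VaR = 2.326 × 3.027% = 7.041%; on $200,000,000 that is $14,082,000.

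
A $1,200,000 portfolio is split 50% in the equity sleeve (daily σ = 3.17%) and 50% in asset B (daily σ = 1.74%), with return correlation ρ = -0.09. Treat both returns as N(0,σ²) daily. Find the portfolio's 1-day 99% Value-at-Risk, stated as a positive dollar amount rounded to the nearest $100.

$48,500

σ_p² = 0.5²·3.17² + 0.5²·1.74² + 2·-0.09·0.5·0.5·3.17·1.74 = 3.0209 (%²).
σ_p = √3.0209 = 1.738%.
At 99%, z = 2.326.
VaR = 2.326 × 1.738% = 4.043%; on $1,200,000 that is $48,516.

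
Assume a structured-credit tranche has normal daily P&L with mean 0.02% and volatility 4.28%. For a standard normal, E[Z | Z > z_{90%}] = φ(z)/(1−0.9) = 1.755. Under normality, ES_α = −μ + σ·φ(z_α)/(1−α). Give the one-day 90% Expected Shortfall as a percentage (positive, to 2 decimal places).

7.49%

ES = −(0.02%) + 4.28% × 1.755 = 7.491%.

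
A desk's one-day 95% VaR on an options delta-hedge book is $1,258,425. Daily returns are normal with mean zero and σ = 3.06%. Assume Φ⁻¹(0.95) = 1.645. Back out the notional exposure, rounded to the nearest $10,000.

$25,000,000

VaR as a fraction of value: z·σ = 1.645 × 3.06% = 5.0337%.
Position = $1,258,425 / 0.050337 = $25,000,000.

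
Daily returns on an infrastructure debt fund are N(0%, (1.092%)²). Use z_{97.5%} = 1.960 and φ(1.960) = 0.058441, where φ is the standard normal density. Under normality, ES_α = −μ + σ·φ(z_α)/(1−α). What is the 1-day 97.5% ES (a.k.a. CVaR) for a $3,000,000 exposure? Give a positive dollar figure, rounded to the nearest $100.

$76,600

Tail multiplier: φ(z)/(1−α) = 0.058441 / 0.025 = 2.338.
ES = 1.092% × 2.338 = 2.553%.
On $3,000,000: 0.02553 × $3,000,000 = $76,590.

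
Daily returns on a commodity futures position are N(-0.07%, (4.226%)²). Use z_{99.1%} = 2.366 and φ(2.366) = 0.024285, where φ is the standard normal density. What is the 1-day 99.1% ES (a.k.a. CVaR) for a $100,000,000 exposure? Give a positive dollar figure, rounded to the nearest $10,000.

$11,470,000

Tail multiplier: φ(z)/(1−α) = 0.024285 / 0.009 = 2.698.
ES = −(-0.07%) + 4.226% × 2.698 = 11.472%.
On $100,000,000: 0.11472 × $100,000,000 = $11,472,000.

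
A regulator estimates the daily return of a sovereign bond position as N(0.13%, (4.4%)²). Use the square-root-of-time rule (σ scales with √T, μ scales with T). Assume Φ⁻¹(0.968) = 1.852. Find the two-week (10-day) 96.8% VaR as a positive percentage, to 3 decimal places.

24.469%

σ_{10d} = 4.4% × √10 = 13.914%; μ_{10d} = 10 × 0.13% = 1.300%.
VaR = −(1.300%) + 1.852 × 13.914% = 24.469%.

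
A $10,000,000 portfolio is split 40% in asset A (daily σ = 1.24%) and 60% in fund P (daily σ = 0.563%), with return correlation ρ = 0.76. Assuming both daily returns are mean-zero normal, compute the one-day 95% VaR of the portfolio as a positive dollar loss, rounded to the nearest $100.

$129,000

σ_p² = 0.4²·1.24² + 0.6²·0.563² + 2·0.76·0.4·0.6·1.24·0.563 = 0.6148 (%²).
σ_p = √0.6148 = 0.784%.
At 95%, z = 1.645.
VaR = 1.645 × 0.784% = 1.290%; on $10,000,000 that is $129,000.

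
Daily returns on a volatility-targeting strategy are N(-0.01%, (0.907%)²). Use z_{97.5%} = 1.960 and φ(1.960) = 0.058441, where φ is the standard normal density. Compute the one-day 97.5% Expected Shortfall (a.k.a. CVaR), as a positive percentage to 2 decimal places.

Tail multiplier: φ(z)/(1−α) = 0.058441 / 0.025 = 2.338.
ES = −(-0.01%) + 0.907% × 2.338 = 2.131%.

2.13%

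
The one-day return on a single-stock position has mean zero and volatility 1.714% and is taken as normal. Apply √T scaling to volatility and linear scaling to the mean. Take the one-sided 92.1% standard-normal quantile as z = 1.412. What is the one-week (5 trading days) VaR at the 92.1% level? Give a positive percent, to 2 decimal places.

σ_{5d} = 1.714% × √5 = 3.833%.
VaR = 1.412 × 3.833% = 5.412%.

5.41%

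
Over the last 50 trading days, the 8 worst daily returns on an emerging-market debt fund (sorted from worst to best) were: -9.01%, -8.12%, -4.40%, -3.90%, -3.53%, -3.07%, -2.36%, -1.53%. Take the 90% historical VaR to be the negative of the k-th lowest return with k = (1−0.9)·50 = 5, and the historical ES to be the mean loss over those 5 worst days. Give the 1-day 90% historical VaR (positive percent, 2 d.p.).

3.53%

k = 5; the 5th lowest return is -3.53%, so VaR = 3.53%.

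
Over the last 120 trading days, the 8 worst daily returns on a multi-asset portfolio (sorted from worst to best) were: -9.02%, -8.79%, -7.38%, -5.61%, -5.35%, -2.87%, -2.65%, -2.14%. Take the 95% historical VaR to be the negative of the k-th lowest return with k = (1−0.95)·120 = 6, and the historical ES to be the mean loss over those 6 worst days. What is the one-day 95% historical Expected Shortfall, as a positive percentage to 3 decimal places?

6.503%

The 6 worst returns sum to -39.02%.
ES = −(-39.02%) / 6 = 6.5033…% ≈ 6.503%.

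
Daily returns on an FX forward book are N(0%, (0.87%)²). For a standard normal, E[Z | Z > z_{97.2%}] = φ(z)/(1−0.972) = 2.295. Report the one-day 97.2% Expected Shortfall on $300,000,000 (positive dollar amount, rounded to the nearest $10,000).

$5,990,000

ES = 0.87% × 2.295 = 1.997%.
On $300,000,000: 0.01997 × $300,000,000 = $5,991,000.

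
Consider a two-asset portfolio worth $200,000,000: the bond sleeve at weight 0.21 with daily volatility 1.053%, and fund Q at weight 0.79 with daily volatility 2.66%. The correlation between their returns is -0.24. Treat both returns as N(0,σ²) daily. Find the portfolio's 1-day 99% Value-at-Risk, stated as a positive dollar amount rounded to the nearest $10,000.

σ_p² = 0.21²·1.053² + 0.79²·2.66² + 2·-0.24·0.21·0.79·1.053·2.66 = 4.2417 (%²).
σ_p = √4.2417 = 2.060%.
At 99%, z = 2.326.
VaR = 2.326 × 2.060% = 4.792%; on $200,000,000 that is $9,584,000.

$9,580,000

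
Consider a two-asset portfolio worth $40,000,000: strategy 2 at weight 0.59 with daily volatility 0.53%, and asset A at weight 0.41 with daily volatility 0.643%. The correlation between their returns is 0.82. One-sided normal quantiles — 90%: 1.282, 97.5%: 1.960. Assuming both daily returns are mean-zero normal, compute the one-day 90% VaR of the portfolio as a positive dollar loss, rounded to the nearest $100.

σ_p² = 0.59²·0.53² + 0.41²·0.643² + 2·0.82·0.59·0.41·0.53·0.643 = 0.3025 (%²).
σ_p = √0.3025 = 0.550%.
VaR = 1.282 × 0.550% = 0.705%; on $40,000,000 that is $282,000.

$282,000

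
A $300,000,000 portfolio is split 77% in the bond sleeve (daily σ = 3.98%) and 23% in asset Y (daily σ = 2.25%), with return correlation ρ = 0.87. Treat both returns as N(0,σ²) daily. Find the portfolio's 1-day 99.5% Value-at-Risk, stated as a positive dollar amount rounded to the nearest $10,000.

$27,230,000

σ_p² = 0.77²·3.98² + 0.23²·2.25² + 2·0.87·0.77·0.23·3.98·2.25 = 12.4191 (%²).
σ_p = √12.4191 = 3.524%.
At 99.5%, z = 2.576.
VaR = 2.576 × 3.524% = 9.078%; on $300,000,000 that is $27,234,000.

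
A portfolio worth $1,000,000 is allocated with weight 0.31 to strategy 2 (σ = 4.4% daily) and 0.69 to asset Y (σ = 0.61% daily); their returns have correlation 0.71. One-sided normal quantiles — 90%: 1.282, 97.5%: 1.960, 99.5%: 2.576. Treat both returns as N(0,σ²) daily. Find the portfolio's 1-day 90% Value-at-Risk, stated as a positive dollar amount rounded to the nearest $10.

$21,650

σ_p² = 0.31²·4.4² + 0.69²·0.61² + 2·0.71·0.31·0.69·4.4·0.61 = 2.8529 (%²).
σ_p = √2.8529 = 1.689%.
VaR = 1.282 × 1.689% = 2.165%; on $1,000,000 that is $21,650.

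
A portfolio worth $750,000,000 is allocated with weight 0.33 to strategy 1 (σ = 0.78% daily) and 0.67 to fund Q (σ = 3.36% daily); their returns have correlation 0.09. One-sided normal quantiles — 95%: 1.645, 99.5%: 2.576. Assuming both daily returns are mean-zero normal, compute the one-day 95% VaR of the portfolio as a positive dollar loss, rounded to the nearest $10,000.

$28,240,000

σ_p² = 0.33²·0.78² + 0.67²·3.36² + 2·0.09·0.33·0.67·0.78·3.36 = 5.2385 (%²).
σ_p = √5.2385 = 2.289%.
VaR = 1.645 × 2.289% = 3.765%; on $750,000,000 that is $28,237,500.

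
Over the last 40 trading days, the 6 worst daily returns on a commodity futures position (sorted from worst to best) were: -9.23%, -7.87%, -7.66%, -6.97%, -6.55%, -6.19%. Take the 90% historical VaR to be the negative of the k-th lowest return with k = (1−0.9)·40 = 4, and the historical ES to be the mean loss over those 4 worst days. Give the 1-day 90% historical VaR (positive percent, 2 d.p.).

6.97%

k = 4; the 4th lowest return is -6.97%, so VaR = 6.97%.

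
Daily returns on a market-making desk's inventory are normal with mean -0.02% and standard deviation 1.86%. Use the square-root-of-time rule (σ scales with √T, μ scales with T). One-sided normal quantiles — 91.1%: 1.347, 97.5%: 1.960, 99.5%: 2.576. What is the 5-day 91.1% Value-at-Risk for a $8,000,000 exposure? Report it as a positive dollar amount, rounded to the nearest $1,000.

σ_{5d} = 1.86% × √5 = 4.159%; μ_{5d} = 5 × -0.02% = -0.100%.
VaR = −(-0.100%) + 1.347 × 4.159% = 5.702%.
On $8,000,000: 0.05702 × $8,000,000 = $456,160.

$456,000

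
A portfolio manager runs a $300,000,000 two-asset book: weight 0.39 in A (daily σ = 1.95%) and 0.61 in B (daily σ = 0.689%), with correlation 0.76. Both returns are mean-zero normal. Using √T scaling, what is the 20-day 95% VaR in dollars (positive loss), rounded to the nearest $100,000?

σ_p = √(0.39²·1.95² + 0.61²·0.689² + 2·0.76·0.39·0.61·1.95·0.689) = 1.114%.
σ_{20d} = 1.114% × √20 = 4.982%.
z(95%) = 1.645.
VaR = 1.645 × 4.982% = 8.195%; on $300,000,000 that is $24,585,000.

$24,600,000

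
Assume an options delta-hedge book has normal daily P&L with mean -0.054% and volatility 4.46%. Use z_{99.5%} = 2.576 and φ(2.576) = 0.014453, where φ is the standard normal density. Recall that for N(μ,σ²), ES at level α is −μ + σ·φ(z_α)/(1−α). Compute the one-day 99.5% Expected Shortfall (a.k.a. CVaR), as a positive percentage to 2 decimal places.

12.95%

Tail multiplier: φ(z)/(1−α) = 0.014453 / 0.005 = 2.891.
ES = −(-0.054%) + 4.46% × 2.891 = 12.948%.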